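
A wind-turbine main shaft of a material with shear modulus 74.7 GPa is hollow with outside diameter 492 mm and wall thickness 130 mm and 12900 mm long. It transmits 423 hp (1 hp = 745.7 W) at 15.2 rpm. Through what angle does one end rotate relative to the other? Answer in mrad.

6.26 mrad

ω = 2π·15.2/60 = 1.592 rad/s, so T = P/ω = 423×745.7 / 1.592 = 198200 N·m.
J = π(d_o⁴ − d_i⁴)/32 = π(0.492⁴ − 0.232⁴)/32 = 5.468×10^-3 m⁴.
θ = T·L/(G·J) = 198200 × 12.9 / (74.7×10⁹ × 5.468×10^-3) = 6.258×10^-3 rad.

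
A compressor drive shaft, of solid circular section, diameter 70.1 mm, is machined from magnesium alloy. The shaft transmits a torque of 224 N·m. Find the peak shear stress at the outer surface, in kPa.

J = πd⁴/32 = π(0.0701)⁴/32 = 2.371×10^-6 m⁴.
τ_max = T·r/J = 224.0 × 0.0350 / 2.371×10^-6 = 3.312×10^6 Pa.

3310 kPa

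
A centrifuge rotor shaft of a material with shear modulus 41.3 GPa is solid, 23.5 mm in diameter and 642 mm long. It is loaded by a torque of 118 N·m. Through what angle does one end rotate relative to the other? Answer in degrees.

3.51°

J = πd⁴/32 = π(0.0235)⁴/32 = 2.994×10^-8 m⁴.
θ = T·L/(G·J) = 118.0 × 0.642 / (41.3×10⁹ × 2.994×10^-8) = 0.06126 rad.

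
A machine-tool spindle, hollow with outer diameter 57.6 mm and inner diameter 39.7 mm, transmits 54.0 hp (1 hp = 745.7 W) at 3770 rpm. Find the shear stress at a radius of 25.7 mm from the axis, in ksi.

ω = 2π·3770/60 = 394.8 rad/s, so T = P/ω = 54.0×745.7 / 394.8 = 102.0 N·m.
J = π(d_o⁴ − d_i⁴)/32 = π(0.0576⁴ − 0.0397⁴)/32 = 8.368×10^-7 m⁴.
Shear stress varies linearly with radius: τ = T·r/J = 102.0 × 0.0257 / 8.368×10^-7 = 3.133×10^6 Pa.

0.454 ksi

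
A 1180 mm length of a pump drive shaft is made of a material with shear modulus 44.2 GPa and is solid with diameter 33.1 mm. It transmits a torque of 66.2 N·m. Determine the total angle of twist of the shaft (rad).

J = πd⁴/32 = π(0.0331)⁴/32 = 1.178×10^-7 m⁴.
θ = T·L/(G·J) = 66.20 × 1.18 / (44.2×10⁹ × 1.178×10^-7) = 0.01500 rad.

0.0150 rad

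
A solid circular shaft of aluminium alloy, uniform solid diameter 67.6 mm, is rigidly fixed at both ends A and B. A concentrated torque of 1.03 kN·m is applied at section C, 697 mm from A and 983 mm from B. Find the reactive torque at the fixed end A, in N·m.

603 N·m

With uniform GJ and both ends fixed, compatibility θ_AC = θ_CB gives T_A·a = T_B·b, together with T_A + T_B = T₀.
T_A = T₀·b/(a+b) = 1030·983/1680 = 602.7 N·m; T_B = 427.3 N·m.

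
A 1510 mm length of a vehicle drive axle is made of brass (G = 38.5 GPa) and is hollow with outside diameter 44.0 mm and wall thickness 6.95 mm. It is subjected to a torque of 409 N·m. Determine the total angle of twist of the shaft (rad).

0.0558 rad

J = π(d_o⁴ − d_i⁴)/32 = π(0.0440⁴ − 0.0301⁴)/32 = 2.874×10^-7 m⁴.
θ = T·L/(G·J) = 409.0 × 1.51 / (38.5×10⁹ × 2.874×10^-7) = 0.05582 rad.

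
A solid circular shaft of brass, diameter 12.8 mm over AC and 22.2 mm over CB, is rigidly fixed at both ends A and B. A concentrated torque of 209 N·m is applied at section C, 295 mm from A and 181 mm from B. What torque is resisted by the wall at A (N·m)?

Compatibility: T_A·a/J_AC = T_B·b/J_CB with T_A + T_B = T₀.
J_AC = 2.64×10^-9 m⁴, J_CB = 2.38×10^-8 m⁴, so T_A = T₀·(J_AC/a)/((J_AC/a)+(J_CB/b)) = 13.27 N·m, T_B = 195.7 N·m.

13.3 N·m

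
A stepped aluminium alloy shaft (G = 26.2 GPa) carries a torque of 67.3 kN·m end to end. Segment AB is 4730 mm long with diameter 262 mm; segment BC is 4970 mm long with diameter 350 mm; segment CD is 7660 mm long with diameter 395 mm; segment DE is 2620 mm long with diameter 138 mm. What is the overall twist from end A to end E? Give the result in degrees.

J_AB = π(0.262)⁴/32 = 4.63×10^-4 m⁴; J_BC = π(0.350)⁴/32 = 1.47×10^-3 m⁴; J_CD = π(0.395)⁴/32 = 2.39×10^-3 m⁴; J_DE = π(0.138)⁴/32 = 3.56×10^-5 m⁴.
θ = (T/G)·Σ L_i/J_i = (67300/26.2×10⁹)·(4.73/4.63×10^-4 + 4.97/1.47×10^-3 + 7.66/2.39×10^-3 + 2.62/3.56×10^-5) = 0.2322 rad.

13.3°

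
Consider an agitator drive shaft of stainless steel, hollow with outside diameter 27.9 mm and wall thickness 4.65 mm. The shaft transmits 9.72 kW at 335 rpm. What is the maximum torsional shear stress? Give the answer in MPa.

ω = 2π·335/60 = 35.08 rad/s, so T = P/ω = 9.72×10³ / 35.08 = 277.1 N·m.
J = π(d_o⁴ − d_i⁴)/32 = π(0.0279⁴ − 0.0186⁴)/32 = 4.774×10^-8 m⁴.
τ_max = T·r/J = 277.1 × 0.0139 / 4.774×10^-8 = 8.097×10^7 Pa.

81.0 MPa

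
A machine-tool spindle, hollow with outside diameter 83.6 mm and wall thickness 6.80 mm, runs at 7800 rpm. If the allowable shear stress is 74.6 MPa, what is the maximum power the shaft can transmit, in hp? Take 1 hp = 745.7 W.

J = π(d_o⁴ − d_i⁴)/32 = π(0.0836⁴ − 0.0700⁴)/32 = 2.438×10^-6 m⁴.
T_max = τ_allow·J/r = 7.46×10^7 × 2.438×10^-6 / 0.0418 = 4351 N·m.
ω = 2π·7800/60 = 816.8 rad/s, so P_max = T_max·ω = 3.554×10^6 W.

4770 hp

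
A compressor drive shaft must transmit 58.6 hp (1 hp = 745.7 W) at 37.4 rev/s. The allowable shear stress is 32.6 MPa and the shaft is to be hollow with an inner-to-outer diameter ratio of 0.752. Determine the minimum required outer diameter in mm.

ω = 2π·37.4 = 235.0 rad/s, so T = P/ω = 58.6×745.7 / 235.0 = 186.0 N·m.
For a hollow shaft with d_i/d_o = 0.752: τ_max = 16T/(π d_o³ (1−k⁴)), so d_o = [16T/(π τ_allow (1−k⁴))]^(1/3) = [16·186.0/(π·3.26×10^7·0.6802)]^(1/3) = 0.03495 m.

35.0 mm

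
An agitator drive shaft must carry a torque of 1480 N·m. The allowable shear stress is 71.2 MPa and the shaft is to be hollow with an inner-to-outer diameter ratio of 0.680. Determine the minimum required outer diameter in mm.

51.3 mm

For a hollow shaft with d_i/d_o = 0.680: τ_max = 16T/(π d_o³ (1−k⁴)), so d_o = [16T/(π τ_allow (1−k⁴))]^(1/3) = [16·1480/(π·7.12×10^7·0.7862)]^(1/3) = 0.05126 m.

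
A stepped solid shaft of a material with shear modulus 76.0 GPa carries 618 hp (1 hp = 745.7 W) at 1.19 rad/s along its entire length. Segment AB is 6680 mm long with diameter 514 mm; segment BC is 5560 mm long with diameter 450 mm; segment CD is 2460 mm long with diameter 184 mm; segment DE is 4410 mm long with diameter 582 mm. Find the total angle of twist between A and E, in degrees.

7.18°

ω = 1.19 rad/s, so T = P/ω = 618×745.7 / 1.190 = 387300 N·m.
J_AB = π(0.514)⁴/32 = 6.85×10^-3 m⁴; J_BC = π(0.450)⁴/32 = 4.03×10^-3 m⁴; J_CD = π(0.184)⁴/32 = 1.13×10^-4 m⁴; J_DE = π(0.582)⁴/32 = 0.0113 m⁴.
θ = (T/G)·Σ L_i/J_i = (387300/76.0×10⁹)·(6.68/6.85×10^-3 + 5.56/4.03×10^-3 + 2.46/1.13×10^-4 + 4.41/0.0113) = 0.1254 rad.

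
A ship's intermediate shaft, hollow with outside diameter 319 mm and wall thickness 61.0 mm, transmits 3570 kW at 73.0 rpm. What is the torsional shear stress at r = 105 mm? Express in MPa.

56.4 MPa

ω = 2π·73.0/60 = 7.645 rad/s, so T = P/ω = 3570×10³ / 7.645 = 467000 N·m.
J = π(d_o⁴ − d_i⁴)/32 = π(0.319⁴ − 0.197⁴)/32 = 8.688×10^-4 m⁴.
Shear stress varies linearly with radius: τ = T·r/J = 467000 × 0.105 / 8.688×10^-4 = 5.644×10^7 Pa.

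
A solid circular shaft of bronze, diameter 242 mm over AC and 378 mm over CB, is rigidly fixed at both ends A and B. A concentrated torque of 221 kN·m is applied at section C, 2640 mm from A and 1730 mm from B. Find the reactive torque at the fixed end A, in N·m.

Compatibility: T_A·a/J_AC = T_B·b/J_CB with T_A + T_B = T₀.
J_AC = 3.37×10^-4 m⁴, J_CB = 2.00×10^-3 m⁴, so T_A = T₀·(J_AC/a)/((J_AC/a)+(J_CB/b)) = 21920 N·m, T_B = 199100 N·m.

21900 N·m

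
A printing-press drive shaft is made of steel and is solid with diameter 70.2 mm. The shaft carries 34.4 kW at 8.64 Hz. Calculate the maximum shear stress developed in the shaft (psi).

1350 psi

ω = 2π·8.64 = 54.29 rad/s, so T = P/ω = 34.4×10³ / 54.29 = 633.7 N·m.
J = πd⁴/32 = π(0.0702)⁴/32 = 2.384×10^-6 m⁴.
τ_max = T·r/J = 633.7 × 0.0351 / 2.384×10^-6 = 9.329×10^6 Pa.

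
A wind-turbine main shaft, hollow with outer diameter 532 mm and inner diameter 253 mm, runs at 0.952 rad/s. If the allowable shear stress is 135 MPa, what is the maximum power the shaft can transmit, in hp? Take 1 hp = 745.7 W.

4830 hp

J = π(d_o⁴ − d_i⁴)/32 = π(0.532⁴ − 0.253⁴)/32 = 7.462×10^-3 m⁴.
T_max = τ_allow·J/r = 1.35×10^8 × 7.462×10^-3 / 0.266 = 3.787e6 N·m.
ω = 0.952 rad/s, so P_max = T_max·ω = 3.605×10^6 W.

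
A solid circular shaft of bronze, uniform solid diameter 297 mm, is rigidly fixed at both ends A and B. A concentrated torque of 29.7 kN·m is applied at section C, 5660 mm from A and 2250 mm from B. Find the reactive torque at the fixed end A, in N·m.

8450 N·m

With uniform GJ and both ends fixed, compatibility θ_AC = θ_CB gives T_A·a = T_B·b, together with T_A + T_B = T₀.
T_A = T₀·b/(a+b) = 29700·2250/7910 = 8448 N·m; T_B = 21250 N·m.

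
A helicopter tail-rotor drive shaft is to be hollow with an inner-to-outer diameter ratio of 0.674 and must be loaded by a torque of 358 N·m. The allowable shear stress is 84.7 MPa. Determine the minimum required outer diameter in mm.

30.0 mm

For a hollow shaft with d_i/d_o = 0.674: τ_max = 16T/(π d_o³ (1−k⁴)), so d_o = [16T/(π τ_allow (1−k⁴))]^(1/3) = [16·358.0/(π·8.47×10^7·0.7936)]^(1/3) = 0.03005 m.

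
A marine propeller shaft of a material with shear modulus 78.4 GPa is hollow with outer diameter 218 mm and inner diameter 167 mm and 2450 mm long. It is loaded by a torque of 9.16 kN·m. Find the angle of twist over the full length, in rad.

J = π(d_o⁴ − d_i⁴)/32 = π(0.218⁴ − 0.167⁴)/32 = 1.454×10^-4 m⁴.
θ = T·L/(G·J) = 9160 × 2.45 / (78.4×10⁹ × 1.454×10^-4) = 1.969×10^-3 rad.

0.00197 rad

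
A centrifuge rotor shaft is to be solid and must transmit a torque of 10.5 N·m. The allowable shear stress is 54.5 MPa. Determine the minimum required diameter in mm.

9.94 mm

For a solid shaft τ_max = 16T/(πd³), so d = (16T/(π τ_allow))^(1/3) = (16·10.50/(π·5.45×10^7))^(1/3) = 0.009937 m.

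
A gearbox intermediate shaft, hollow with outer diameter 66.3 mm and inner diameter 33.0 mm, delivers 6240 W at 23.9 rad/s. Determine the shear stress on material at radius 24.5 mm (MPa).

3.59 MPa

ω = 23.9 rad/s, so T = P/ω = 6240 / 23.90 = 261.1 N·m.
J = π(d_o⁴ − d_i⁴)/32 = π(0.0663⁴ − 0.0330⁴)/32 = 1.781×10^-6 m⁴.
Shear stress varies linearly with radius: τ = T·r/J = 261.1 × 0.0245 / 1.781×10^-6 = 3.593×10^6 Pa.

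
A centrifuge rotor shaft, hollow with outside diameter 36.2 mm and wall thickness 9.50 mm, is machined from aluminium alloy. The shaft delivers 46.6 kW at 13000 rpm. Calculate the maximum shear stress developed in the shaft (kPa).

ω = 2π·13000/60 = 1361 rad/s, so T = P/ω = 46.6×10³ / 1361 = 34.23 N·m.
J = π(d_o⁴ − d_i⁴)/32 = π(0.0362⁴ − 0.0172⁴)/32 = 1.600×10^-7 m⁴.
τ_max = T·r/J = 34.23 × 0.0181 / 1.600×10^-7 = 3.872×10^6 Pa.

3870 kPa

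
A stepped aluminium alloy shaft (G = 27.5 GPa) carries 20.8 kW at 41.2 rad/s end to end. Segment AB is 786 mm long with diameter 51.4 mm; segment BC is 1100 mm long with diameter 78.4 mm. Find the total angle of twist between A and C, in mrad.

ω = 41.2 rad/s, so T = P/ω = 20.8×10³ / 41.20 = 504.9 N·m.
J_AB = π(0.0514)⁴/32 = 6.85×10^-7 m⁴; J_BC = π(0.0784)⁴/32 = 3.71×10^-6 m⁴.
θ = (T/G)·Σ L_i/J_i = (504.9/27.5×10⁹)·(0.786/6.85×10^-7 + 1.10/3.71×10^-6) = 0.02650 rad.

26.5 mrad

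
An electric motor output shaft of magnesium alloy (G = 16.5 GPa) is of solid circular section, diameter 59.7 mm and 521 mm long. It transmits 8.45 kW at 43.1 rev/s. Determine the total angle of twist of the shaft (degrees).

ω = 2π·43.1 = 270.8 rad/s, so T = P/ω = 8.45×10³ / 270.8 = 31.20 N·m.
J = πd⁴/32 = π(0.0597)⁴/32 = 1.247×10^-6 m⁴.
θ = T·L/(G·J) = 31.20 × 0.521 / (16.5×10⁹ × 1.247×10^-6) = 7.901×10^-4 rad.

0.0453°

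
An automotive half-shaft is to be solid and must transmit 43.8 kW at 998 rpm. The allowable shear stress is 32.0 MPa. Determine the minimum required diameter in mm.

40.6 mm

ω = 2π·998/60 = 104.5 rad/s, so T = P/ω = 43.8×10³ / 104.5 = 419.1 N·m.
For a solid shaft τ_max = 16T/(πd³), so d = (16T/(π τ_allow))^(1/3) = (16·419.1/(π·3.20×10^7))^(1/3) = 0.04056 m.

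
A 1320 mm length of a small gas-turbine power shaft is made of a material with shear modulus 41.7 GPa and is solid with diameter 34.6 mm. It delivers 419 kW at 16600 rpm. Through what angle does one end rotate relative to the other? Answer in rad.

ω = 2π·16600/60 = 1738 rad/s, so T = P/ω = 419×10³ / 1738 = 241.0 N·m.
J = πd⁴/32 = π(0.0346)⁴/32 = 1.407×10^-7 m⁴.
θ = T·L/(G·J) = 241.0 × 1.32 / (41.7×10⁹ × 1.407×10^-7) = 0.05423 rad.

0.0542 rad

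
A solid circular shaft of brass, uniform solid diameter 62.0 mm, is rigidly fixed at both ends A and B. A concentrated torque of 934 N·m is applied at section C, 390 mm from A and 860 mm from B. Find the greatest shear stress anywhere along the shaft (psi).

1990 psi

With uniform GJ and both ends fixed, compatibility θ_AC = θ_CB gives T_A·a = T_B·b, together with T_A + T_B = T₀.
T_A = T₀·b/(a+b) = 934.0·860/1250 = 642.6 N·m; T_B = 291.4 N·m.
τ in each portion: τ_AC = 1.37×10^7 Pa, τ_CB = 6.23×10^6 Pa; maximum is in AC.
τ_max = T_AC·r/J = 642.6·0.0310/1.45×10^-6 = 1.373×10^7 Pa.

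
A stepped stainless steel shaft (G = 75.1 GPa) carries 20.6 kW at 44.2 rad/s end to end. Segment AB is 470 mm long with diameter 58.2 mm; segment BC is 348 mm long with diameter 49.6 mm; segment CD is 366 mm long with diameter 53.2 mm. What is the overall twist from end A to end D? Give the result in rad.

0.00911 rad

ω = 44.2 rad/s, so T = P/ω = 20.6×10³ / 44.20 = 466.1 N·m.
J_AB = π(0.0582)⁴/32 = 1.13×10^-6 m⁴; J_BC = π(0.0496)⁴/32 = 5.94×10^-7 m⁴; J_CD = π(0.0532)⁴/32 = 7.86×10^-7 m⁴.
θ = (T/G)·Σ L_i/J_i = (466.1/75.1×10⁹)·(0.470/1.13×10^-6 + 0.348/5.94×10^-7 + 0.366/7.86×10^-7) = 9.112×10^-3 rad.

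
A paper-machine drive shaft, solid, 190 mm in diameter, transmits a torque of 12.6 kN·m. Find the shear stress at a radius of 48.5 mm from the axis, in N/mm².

J = πd⁴/32 = π(0.190)⁴/32 = 1.279×10^-4 m⁴.
Shear stress varies linearly with radius: τ = T·r/J = 12600 × 0.0485 / 1.279×10^-4 = 4.776×10^6 Pa.

4.78 N/mm²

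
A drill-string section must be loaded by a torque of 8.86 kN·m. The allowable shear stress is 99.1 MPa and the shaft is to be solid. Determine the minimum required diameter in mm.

76.9 mm

For a solid shaft τ_max = 16T/(πd³), so d = (16T/(π τ_allow))^(1/3) = (16·8860/(π·9.91×10^7))^(1/3) = 0.07693 m.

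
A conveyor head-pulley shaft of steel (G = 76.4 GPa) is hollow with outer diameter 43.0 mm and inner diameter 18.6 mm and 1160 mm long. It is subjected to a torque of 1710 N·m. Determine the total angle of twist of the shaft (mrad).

80.2 mrad

J = π(d_o⁴ − d_i⁴)/32 = π(0.0430⁴ − 0.0186⁴)/32 = 3.239×10^-7 m⁴.
θ = T·L/(G·J) = 1710 × 1.16 / (76.4×10⁹ × 3.239×10^-7) = 0.08016 rad.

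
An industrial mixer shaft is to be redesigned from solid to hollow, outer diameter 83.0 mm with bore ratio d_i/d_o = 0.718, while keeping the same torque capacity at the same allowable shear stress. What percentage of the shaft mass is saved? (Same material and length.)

Equal τ_max and T ⇒ the solid shaft needs d_s³ = d_o³(1−k⁴), so d_s = 83.0·(1−0.718⁴)^(1/3) = 74.88 mm.
Area ratio A_h/A_s = d_o²(1−k²)/d_s² = (1−k²)/(1−k⁴)^(2/3) = 0.5953.
Mass saving = 1 − 0.5953 = 40.5 %.

40.5 %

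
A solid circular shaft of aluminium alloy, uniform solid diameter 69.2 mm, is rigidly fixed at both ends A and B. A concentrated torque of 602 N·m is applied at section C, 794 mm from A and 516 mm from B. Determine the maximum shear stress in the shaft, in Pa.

5.61e6 Pa

With uniform GJ and both ends fixed, compatibility θ_AC = θ_CB gives T_A·a = T_B·b, together with T_A + T_B = T₀.
T_A = T₀·b/(a+b) = 602.0·516/1310 = 237.1 N·m; T_B = 364.9 N·m.
τ in each portion: τ_AC = 3.64×10^6 Pa, τ_CB = 5.61×10^6 Pa; maximum is in CB.
τ_max = T_CB·r/J = 364.9·0.0346/2.25×10^-6 = 5.608×10^6 Pa.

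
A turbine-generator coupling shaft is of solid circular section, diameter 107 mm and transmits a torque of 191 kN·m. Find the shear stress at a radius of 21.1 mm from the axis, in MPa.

313 MPa

J = πd⁴/32 = π(0.107)⁴/32 = 1.287×10^-5 m⁴.
Shear stress varies linearly with radius: τ = T·r/J = 191000 × 0.0211 / 1.287×10^-5 = 3.132×10^8 Pa.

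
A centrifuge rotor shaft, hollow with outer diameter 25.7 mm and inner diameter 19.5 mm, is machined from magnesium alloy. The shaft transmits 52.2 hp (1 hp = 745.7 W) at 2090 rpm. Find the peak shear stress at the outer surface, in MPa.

79.8 MPa

ω = 2π·2090/60 = 218.9 rad/s, so T = P/ω = 52.2×745.7 / 218.9 = 177.9 N·m.
J = π(d_o⁴ − d_i⁴)/32 = π(0.0257⁴ − 0.0195⁴)/32 = 2.863×10^-8 m⁴.
τ_max = T·r/J = 177.9 × 0.0129 / 2.863×10^-8 = 7.982×10^7 Pa.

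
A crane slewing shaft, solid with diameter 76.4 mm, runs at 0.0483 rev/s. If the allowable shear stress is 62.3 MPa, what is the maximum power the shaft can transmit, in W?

J = πd⁴/32 = π(0.0764)⁴/32 = 3.345×10^-6 m⁴.
T_max = τ_allow·J/r = 6.23×10^7 × 3.345×10^-6 / 0.0382 = 5455 N·m.
ω = 2π·0.0483 = 0.3035 rad/s, so P_max = T_max·ω = 1655 W.

1660 W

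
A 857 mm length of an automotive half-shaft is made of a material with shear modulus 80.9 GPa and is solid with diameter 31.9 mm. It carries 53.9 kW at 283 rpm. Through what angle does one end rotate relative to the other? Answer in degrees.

ω = 2π·283/60 = 29.64 rad/s, so T = P/ω = 53.9×10³ / 29.64 = 1819 N·m.
J = πd⁴/32 = π(0.0319)⁴/32 = 1.017×10^-7 m⁴.
θ = T·L/(G·J) = 1819 × 0.857 / (80.9×10⁹ × 1.017×10^-7) = 0.1895 rad.

10.9°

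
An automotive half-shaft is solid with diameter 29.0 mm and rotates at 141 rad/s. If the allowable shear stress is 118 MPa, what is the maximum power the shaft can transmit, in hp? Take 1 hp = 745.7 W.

J = πd⁴/32 = π(0.0290)⁴/32 = 6.944×10^-8 m⁴.
T_max = τ_allow·J/r = 1.18×10^8 × 6.944×10^-8 / 0.0145 = 565.1 N·m.
ω = 141 rad/s, so P_max = T_max·ω = 7.968×10^4 W.

107 hp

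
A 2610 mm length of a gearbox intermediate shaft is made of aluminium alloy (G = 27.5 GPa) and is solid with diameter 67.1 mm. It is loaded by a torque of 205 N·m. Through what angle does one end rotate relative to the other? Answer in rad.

0.00978 rad

J = πd⁴/32 = π(0.0671)⁴/32 = 1.990×10^-6 m⁴.
θ = T·L/(G·J) = 205.0 × 2.61 / (27.5×10⁹ × 1.990×10^-6) = 9.776×10^-3 rad.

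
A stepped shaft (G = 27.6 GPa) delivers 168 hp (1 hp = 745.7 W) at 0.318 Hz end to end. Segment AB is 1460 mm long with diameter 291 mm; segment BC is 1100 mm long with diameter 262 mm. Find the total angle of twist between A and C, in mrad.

10.1 mrad

ω = 2π·0.318 = 1.998 rad/s, so T = P/ω = 168×745.7 / 1.998 = 62700 N·m.
J_AB = π(0.291)⁴/32 = 7.04×10^-4 m⁴; J_BC = π(0.262)⁴/32 = 4.63×10^-4 m⁴.
θ = (T/G)·Σ L_i/J_i = (62700/27.6×10⁹)·(1.46/7.04×10^-4 + 1.10/4.63×10^-4) = 0.01011 rad.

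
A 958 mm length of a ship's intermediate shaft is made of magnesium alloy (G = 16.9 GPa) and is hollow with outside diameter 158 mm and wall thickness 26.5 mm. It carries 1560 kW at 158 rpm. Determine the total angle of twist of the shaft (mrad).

109 mrad

ω = 2π·158/60 = 16.55 rad/s, so T = P/ω = 1560×10³ / 16.55 = 94280 N·m.
J = π(d_o⁴ − d_i⁴)/32 = π(0.158⁴ − 0.105⁴)/32 = 4.925×10^-5 m⁴.
θ = T·L/(G·J) = 94280 × 0.958 / (16.9×10⁹ × 4.925×10^-5) = 0.1085 rad.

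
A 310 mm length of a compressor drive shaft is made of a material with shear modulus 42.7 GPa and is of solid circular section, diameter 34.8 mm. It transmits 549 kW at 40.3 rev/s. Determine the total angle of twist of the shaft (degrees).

6.26°

ω = 2π·40.3 = 253.2 rad/s, so T = P/ω = 549×10³ / 253.2 = 2168 N·m.
J = πd⁴/32 = π(0.0348)⁴/32 = 1.440×10^-7 m⁴.
θ = T·L/(G·J) = 2168 × 0.310 / (42.7×10⁹ × 1.440×10^-7) = 0.1093 rad.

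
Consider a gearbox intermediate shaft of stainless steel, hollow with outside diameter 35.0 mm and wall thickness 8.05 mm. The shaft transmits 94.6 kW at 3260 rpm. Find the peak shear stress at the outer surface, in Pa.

3.60e7 Pa

ω = 2π·3260/60 = 341.4 rad/s, so T = P/ω = 94.6×10³ / 341.4 = 277.1 N·m.
J = π(d_o⁴ − d_i⁴)/32 = π(0.0350⁴ − 0.0189⁴)/32 = 1.348×10^-7 m⁴.
τ_max = T·r/J = 277.1 × 0.0175 / 1.348×10^-7 = 3.598×10^7 Pa.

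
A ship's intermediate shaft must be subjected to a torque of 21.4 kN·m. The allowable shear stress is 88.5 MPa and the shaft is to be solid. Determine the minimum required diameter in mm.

For a solid shaft τ_max = 16T/(πd³), so d = (16T/(π τ_allow))^(1/3) = (16·21400/(π·8.85×10^7))^(1/3) = 0.1072 m.

107 mm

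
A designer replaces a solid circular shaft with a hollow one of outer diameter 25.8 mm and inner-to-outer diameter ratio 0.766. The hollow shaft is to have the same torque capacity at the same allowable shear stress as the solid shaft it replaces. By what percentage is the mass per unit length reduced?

Equal τ_max and T ⇒ the solid shaft needs d_s³ = d_o³(1−k⁴), so d_s = 25.8·(1−0.766⁴)^(1/3) = 22.41 mm.
Area ratio A_h/A_s = d_o²(1−k²)/d_s² = (1−k²)/(1−k⁴)^(2/3) = 0.5475.
Mass saving = 1 − 0.5475 = 45.2 %.

45.2 %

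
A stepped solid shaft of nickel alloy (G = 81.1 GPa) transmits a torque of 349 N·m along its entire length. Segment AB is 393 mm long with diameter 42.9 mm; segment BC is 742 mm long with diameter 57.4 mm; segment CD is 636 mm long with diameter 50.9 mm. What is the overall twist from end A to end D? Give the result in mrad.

12.2 mrad

J_AB = π(0.0429)⁴/32 = 3.33×10^-7 m⁴; J_BC = π(0.0574)⁴/32 = 1.07×10^-6 m⁴; J_CD = π(0.0509)⁴/32 = 6.59×10^-7 m⁴.
θ = (T/G)·Σ L_i/J_i = (349.0/81.1×10⁹)·(0.393/3.33×10^-7 + 0.742/1.07×10^-6 + 0.636/6.59×10^-7) = 0.01224 rad.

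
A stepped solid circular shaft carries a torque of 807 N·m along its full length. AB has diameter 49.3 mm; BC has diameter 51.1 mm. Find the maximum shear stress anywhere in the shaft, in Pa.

Under the same torque, τ_max = 16T/(πd³) is largest where d is smallest — segment AB (d = 49.3 mm).
τ_max = 16·807.0/(π·(0.0493)³) = 3.430×10^7 Pa.

3.43e7 Pa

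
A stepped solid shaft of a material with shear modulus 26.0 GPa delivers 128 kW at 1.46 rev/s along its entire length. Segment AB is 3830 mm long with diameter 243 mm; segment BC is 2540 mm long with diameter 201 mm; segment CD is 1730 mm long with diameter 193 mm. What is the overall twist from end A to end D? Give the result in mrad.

21.3 mrad

ω = 2π·1.46 = 9.173 rad/s, so T = P/ω = 128×10³ / 9.173 = 13950 N·m.
J_AB = π(0.243)⁴/32 = 3.42×10^-4 m⁴; J_BC = π(0.201)⁴/32 = 1.60×10^-4 m⁴; J_CD = π(0.193)⁴/32 = 1.36×10^-4 m⁴.
θ = (T/G)·Σ L_i/J_i = (13950/26.0×10⁹)·(3.83/3.42×10^-4 + 2.54/1.60×10^-4 + 1.73/1.36×10^-4) = 0.02133 rad.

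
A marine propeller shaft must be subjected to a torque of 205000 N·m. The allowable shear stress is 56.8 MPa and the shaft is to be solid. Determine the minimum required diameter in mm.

264 mm

For a solid shaft τ_max = 16T/(πd³), so d = (16T/(π τ_allow))^(1/3) = (16·205000/(π·5.68×10^7))^(1/3) = 0.2639 m.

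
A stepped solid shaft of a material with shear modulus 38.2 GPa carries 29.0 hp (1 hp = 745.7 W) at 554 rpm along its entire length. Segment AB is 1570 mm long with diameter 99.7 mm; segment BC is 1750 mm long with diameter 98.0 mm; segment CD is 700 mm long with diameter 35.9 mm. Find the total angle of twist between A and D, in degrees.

2.60°

ω = 2π·554/60 = 58.01 rad/s, so T = P/ω = 29.0×745.7 / 58.01 = 372.8 N·m.
J_AB = π(0.0997)⁴/32 = 9.70×10^-6 m⁴; J_BC = π(0.0980)⁴/32 = 9.06×10^-6 m⁴; J_CD = π(0.0359)⁴/32 = 1.63×10^-7 m⁴.
θ = (T/G)·Σ L_i/J_i = (372.8/38.2×10⁹)·(1.57/9.70×10^-6 + 1.75/9.06×10^-6 + 0.700/1.63×10^-7) = 0.04535 rad.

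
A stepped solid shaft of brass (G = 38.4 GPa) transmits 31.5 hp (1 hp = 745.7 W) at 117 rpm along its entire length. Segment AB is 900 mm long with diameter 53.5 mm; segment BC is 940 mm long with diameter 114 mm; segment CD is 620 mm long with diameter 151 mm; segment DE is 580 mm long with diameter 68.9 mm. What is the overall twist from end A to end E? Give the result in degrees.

ω = 2π·117/60 = 12.25 rad/s, so T = P/ω = 31.5×745.7 / 12.25 = 1917 N·m.
J_AB = π(0.0535)⁴/32 = 8.04×10^-7 m⁴; J_BC = π(0.114)⁴/32 = 1.66×10^-5 m⁴; J_CD = π(0.151)⁴/32 = 5.10×10^-5 m⁴; J_DE = π(0.0689)⁴/32 = 2.21×10^-6 m⁴.
θ = (T/G)·Σ L_i/J_i = (1917/38.4×10⁹)·(0.900/8.04×10^-7 + 0.940/1.66×10^-5 + 0.620/5.10×10^-5 + 0.580/2.21×10^-6) = 0.07239 rad.

4.15°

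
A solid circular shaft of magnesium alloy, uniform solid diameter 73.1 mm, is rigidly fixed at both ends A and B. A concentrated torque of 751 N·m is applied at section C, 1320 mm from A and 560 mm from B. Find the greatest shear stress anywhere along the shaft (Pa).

6.88e6 Pa

With uniform GJ and both ends fixed, compatibility θ_AC = θ_CB gives T_A·a = T_B·b, together with T_A + T_B = T₀.
T_A = T₀·b/(a+b) = 751.0·560/1880 = 223.7 N·m; T_B = 527.3 N·m.
τ in each portion: τ_AC = 2.92×10^6 Pa, τ_CB = 6.88×10^6 Pa; maximum is in CB.
τ_max = T_CB·r/J = 527.3·0.0365/2.80×10^-6 = 6.875×10^6 Pa.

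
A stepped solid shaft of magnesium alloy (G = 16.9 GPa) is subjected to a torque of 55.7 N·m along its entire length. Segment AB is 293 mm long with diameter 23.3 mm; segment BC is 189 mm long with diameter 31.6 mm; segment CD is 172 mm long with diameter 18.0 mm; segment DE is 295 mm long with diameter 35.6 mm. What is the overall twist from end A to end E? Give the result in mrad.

101 mrad

J_AB = π(0.0233)⁴/32 = 2.89×10^-8 m⁴; J_BC = π(0.0316)⁴/32 = 9.79×10^-8 m⁴; J_CD = π(0.0180)⁴/32 = 1.03×10^-8 m⁴; J_DE = π(0.0356)⁴/32 = 1.58×10^-7 m⁴.
θ = (T/G)·Σ L_i/J_i = (55.70/16.9×10⁹)·(0.293/2.89×10^-8 + 0.189/9.79×10^-8 + 0.172/1.03×10^-8 + 0.295/1.58×10^-7) = 0.1009 rad.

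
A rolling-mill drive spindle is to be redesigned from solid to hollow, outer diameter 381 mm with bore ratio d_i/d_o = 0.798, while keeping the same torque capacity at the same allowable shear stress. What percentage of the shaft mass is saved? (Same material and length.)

48.6 %

Equal τ_max and T ⇒ the solid shaft needs d_s³ = d_o³(1−k⁴), so d_s = 381·(1−0.798⁴)^(1/3) = 320.4 mm.
Area ratio A_h/A_s = d_o²(1−k²)/d_s² = (1−k²)/(1−k⁴)^(2/3) = 0.5137.
Mass saving = 1 − 0.5137 = 48.6 %.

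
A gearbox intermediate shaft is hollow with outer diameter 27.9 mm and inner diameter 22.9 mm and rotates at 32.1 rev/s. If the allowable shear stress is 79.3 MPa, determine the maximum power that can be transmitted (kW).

37.2 kW

J = π(d_o⁴ − d_i⁴)/32 = π(0.0279⁴ − 0.0229⁴)/32 = 3.249×10^-8 m⁴.
T_max = τ_allow·J/r = 7.93×10^7 × 3.249×10^-8 / 0.0139 = 184.7 N·m.
ω = 2π·32.1 = 201.7 rad/s, so P_max = T_max·ω = 3.725×10^4 W.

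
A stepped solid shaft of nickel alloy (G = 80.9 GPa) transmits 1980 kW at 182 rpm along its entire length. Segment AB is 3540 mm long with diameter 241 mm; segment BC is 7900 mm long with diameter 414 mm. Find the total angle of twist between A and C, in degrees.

ω = 2π·182/60 = 19.06 rad/s, so T = P/ω = 1980×10³ / 19.06 = 103900 N·m.
J_AB = π(0.241)⁴/32 = 3.31×10^-4 m⁴; J_BC = π(0.414)⁴/32 = 2.88×10^-3 m⁴.
θ = (T/G)·Σ L_i/J_i = (103900/80.9×10⁹)·(3.54/3.31×10^-4 + 7.90/2.88×10^-3) = 0.01724 rad.

0.988°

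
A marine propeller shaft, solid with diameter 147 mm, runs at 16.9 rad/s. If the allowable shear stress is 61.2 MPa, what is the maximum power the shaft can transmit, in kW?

J = πd⁴/32 = π(0.147)⁴/32 = 4.584×10^-5 m⁴.
T_max = τ_allow·J/r = 6.12×10^7 × 4.584×10^-5 / 0.0735 = 38170 N·m.
ω = 16.9 rad/s, so P_max = T_max·ω = 6.451×10^5 W.

645 kW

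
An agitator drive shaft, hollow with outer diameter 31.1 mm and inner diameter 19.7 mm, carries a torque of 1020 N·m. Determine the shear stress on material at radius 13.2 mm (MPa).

J = π(d_o⁴ − d_i⁴)/32 = π(0.0311⁴ − 0.0197⁴)/32 = 7.706×10^-8 m⁴.
Shear stress varies linearly with radius: τ = T·r/J = 1020 × 0.0132 / 7.706×10^-8 = 1.747×10^8 Pa.

175 MPa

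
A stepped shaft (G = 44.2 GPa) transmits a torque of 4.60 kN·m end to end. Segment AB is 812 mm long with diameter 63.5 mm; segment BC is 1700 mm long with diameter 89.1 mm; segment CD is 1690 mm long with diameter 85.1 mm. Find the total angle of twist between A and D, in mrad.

J_AB = π(0.0635)⁴/32 = 1.60×10^-6 m⁴; J_BC = π(0.0891)⁴/32 = 6.19×10^-6 m⁴; J_CD = π(0.0851)⁴/32 = 5.15×10^-6 m⁴.
θ = (T/G)·Σ L_i/J_i = (4600/44.2×10⁹)·(0.812/1.60×10^-6 + 1.70/6.19×10^-6 + 1.69/5.15×10^-6) = 0.1157 rad.

116 mrad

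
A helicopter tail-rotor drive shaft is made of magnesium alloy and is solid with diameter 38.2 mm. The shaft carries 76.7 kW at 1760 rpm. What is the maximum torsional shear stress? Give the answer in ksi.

5.51 ksi

ω = 2π·1760/60 = 184.3 rad/s, so T = P/ω = 76.7×10³ / 184.3 = 416.2 N·m.
J = πd⁴/32 = π(0.0382)⁴/32 = 2.091×10^-7 m⁴.
τ_max = T·r/J = 416.2 × 0.0191 / 2.091×10^-7 = 3.802×10^7 Pa.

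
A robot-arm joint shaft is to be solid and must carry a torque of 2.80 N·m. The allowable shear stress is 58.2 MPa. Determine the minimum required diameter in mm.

6.26 mm

For a solid shaft τ_max = 16T/(πd³), so d = (16T/(π τ_allow))^(1/3) = (16·2.800/(π·5.82×10^7))^(1/3) = 0.006258 m.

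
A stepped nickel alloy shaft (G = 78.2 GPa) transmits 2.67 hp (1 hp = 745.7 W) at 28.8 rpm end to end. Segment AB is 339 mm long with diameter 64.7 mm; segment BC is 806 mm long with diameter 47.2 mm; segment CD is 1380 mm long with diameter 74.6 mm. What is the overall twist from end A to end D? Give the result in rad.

ω = 2π·28.8/60 = 3.016 rad/s, so T = P/ω = 2.67×745.7 / 3.016 = 660.2 N·m.
J_AB = π(0.0647)⁴/32 = 1.72×10^-6 m⁴; J_BC = π(0.0472)⁴/32 = 4.87×10^-7 m⁴; J_CD = π(0.0746)⁴/32 = 3.04×10^-6 m⁴.
θ = (T/G)·Σ L_i/J_i = (660.2/78.2×10⁹)·(0.339/1.72×10^-6 + 0.806/4.87×10^-7 + 1.38/3.04×10^-6) = 0.01946 rad.

0.0195 rad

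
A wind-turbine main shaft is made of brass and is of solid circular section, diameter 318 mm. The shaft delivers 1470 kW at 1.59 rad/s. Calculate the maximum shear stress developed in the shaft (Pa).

1.46e8 Pa

ω = 1.59 rad/s, so T = P/ω = 1470×10³ / 1.590 = 924500 N·m.
J = πd⁴/32 = π(0.318)⁴/32 = 1.004×10^-3 m⁴.
τ_max = T·r/J = 924500 × 0.159 / 1.004×10^-3 = 1.464×10^8 Pa.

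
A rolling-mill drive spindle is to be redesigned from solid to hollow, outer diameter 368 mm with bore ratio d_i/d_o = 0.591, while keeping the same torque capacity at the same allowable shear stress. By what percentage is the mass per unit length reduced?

29.0 %

Equal τ_max and T ⇒ the solid shaft needs d_s³ = d_o³(1−k⁴), so d_s = 368·(1−0.591⁴)^(1/3) = 352.4 mm.
Area ratio A_h/A_s = d_o²(1−k²)/d_s² = (1−k²)/(1−k⁴)^(2/3) = 0.7097.
Mass saving = 1 − 0.7097 = 29.0 %.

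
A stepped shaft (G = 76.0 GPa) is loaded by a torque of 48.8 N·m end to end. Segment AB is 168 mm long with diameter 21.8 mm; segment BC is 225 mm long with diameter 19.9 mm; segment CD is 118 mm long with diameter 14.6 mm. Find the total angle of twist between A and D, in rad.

J_AB = π(0.0218)⁴/32 = 2.22×10^-8 m⁴; J_BC = π(0.0199)⁴/32 = 1.54×10^-8 m⁴; J_CD = π(0.0146)⁴/32 = 4.46×10^-9 m⁴.
θ = (T/G)·Σ L_i/J_i = (48.80/76.0×10⁹)·(0.168/2.22×10^-8 + 0.225/1.54×10^-8 + 0.118/4.46×10^-9) = 0.03123 rad.

0.0312 rad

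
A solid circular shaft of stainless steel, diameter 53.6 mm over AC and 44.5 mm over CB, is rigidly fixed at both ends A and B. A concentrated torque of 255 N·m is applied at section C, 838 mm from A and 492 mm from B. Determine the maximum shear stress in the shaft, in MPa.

6.59 MPa

Compatibility: T_A·a/J_AC = T_B·b/J_CB with T_A + T_B = T₀.
J_AC = 8.10×10^-7 m⁴, J_CB = 3.85×10^-7 m⁴, so T_A = T₀·(J_AC/a)/((J_AC/a)+(J_CB/b)) = 140.9 N·m, T_B = 114.1 N·m.
τ in each portion: τ_AC = 4.66×10^6 Pa, τ_CB = 6.59×10^6 Pa; maximum is in CB.
τ_max = T_CB·r/J = 114.1·0.0222/3.85×10^-7 = 6.592×10^6 Pa.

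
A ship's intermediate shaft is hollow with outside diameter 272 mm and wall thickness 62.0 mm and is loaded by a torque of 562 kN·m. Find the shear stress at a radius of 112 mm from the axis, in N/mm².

128 N/mm²

J = π(d_o⁴ − d_i⁴)/32 = π(0.272⁴ − 0.148⁴)/32 = 4.903×10^-4 m⁴.
Shear stress varies linearly with radius: τ = T·r/J = 562000 × 0.112 / 4.903×10^-4 = 1.284×10^8 Pa.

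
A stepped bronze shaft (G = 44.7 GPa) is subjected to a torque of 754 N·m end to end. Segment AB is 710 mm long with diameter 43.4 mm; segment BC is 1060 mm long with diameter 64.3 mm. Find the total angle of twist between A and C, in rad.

0.0450 rad

J_AB = π(0.0434)⁴/32 = 3.48×10^-7 m⁴; J_BC = π(0.0643)⁴/32 = 1.68×10^-6 m⁴.
θ = (T/G)·Σ L_i/J_i = (754.0/44.7×10⁹)·(0.710/3.48×10^-7 + 1.06/1.68×10^-6) = 0.04504 rad.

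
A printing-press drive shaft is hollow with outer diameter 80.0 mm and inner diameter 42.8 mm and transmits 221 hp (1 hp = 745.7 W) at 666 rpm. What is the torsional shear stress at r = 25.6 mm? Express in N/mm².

16.4 N/mm²

ω = 2π·666/60 = 69.74 rad/s, so T = P/ω = 221×745.7 / 69.74 = 2363 N·m.
J = π(d_o⁴ − d_i⁴)/32 = π(0.0800⁴ − 0.0428⁴)/32 = 3.692×10^-6 m⁴.
Shear stress varies linearly with radius: τ = T·r/J = 2363 × 0.0256 / 3.692×10^-6 = 1.639×10^7 Pa.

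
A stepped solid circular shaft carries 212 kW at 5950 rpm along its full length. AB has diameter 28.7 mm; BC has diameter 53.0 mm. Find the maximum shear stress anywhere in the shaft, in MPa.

73.3 MPa

ω = 2π·5950/60 = 623.1 rad/s, so T = P/ω = 212×10³ / 623.1 = 340.2 N·m.
Under the same torque, τ_max = 16T/(πd³) is largest where d is smallest — segment AB (d = 28.7 mm).
τ_max = 16·340.2/(π·(0.0287)³) = 7.330×10^7 Pa.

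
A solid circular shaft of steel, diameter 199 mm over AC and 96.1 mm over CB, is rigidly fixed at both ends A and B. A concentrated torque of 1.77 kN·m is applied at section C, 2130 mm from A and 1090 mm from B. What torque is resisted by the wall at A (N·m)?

Compatibility: T_A·a/J_AC = T_B·b/J_CB with T_A + T_B = T₀.
J_AC = 1.54×10^-4 m⁴, J_CB = 8.37×10^-6 m⁴, so T_A = T₀·(J_AC/a)/((J_AC/a)+(J_CB/b)) = 1600 N·m, T_B = 170.0 N·m.

1600 N·m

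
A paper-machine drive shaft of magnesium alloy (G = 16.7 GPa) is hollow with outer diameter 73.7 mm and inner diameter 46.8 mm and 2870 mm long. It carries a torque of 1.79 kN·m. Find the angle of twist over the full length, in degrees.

7.27°

J = π(d_o⁴ − d_i⁴)/32 = π(0.0737⁴ − 0.0468⁴)/32 = 2.426×10^-6 m⁴.
θ = T·L/(G·J) = 1790 × 2.87 / (16.7×10⁹ × 2.426×10^-6) = 0.1268 rad.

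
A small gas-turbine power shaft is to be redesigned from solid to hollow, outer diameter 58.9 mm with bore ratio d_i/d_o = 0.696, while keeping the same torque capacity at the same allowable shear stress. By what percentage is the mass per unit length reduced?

38.4 %

Equal τ_max and T ⇒ the solid shaft needs d_s³ = d_o³(1−k⁴), so d_s = 58.9·(1−0.696⁴)^(1/3) = 53.88 mm.
Area ratio A_h/A_s = d_o²(1−k²)/d_s² = (1−k²)/(1−k⁴)^(2/3) = 0.6162.
Mass saving = 1 − 0.6162 = 38.4 %.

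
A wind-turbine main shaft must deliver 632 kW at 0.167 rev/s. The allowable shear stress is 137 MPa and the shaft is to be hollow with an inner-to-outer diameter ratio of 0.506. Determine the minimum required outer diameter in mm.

ω = 2π·0.167 = 1.049 rad/s, so T = P/ω = 632×10³ / 1.049 = 602300 N·m.
For a hollow shaft with d_i/d_o = 0.506: τ_max = 16T/(π d_o³ (1−k⁴)), so d_o = [16T/(π τ_allow (1−k⁴))]^(1/3) = [16·602300/(π·1.37×10^8·0.9344)]^(1/3) = 0.2883 m.

288 mm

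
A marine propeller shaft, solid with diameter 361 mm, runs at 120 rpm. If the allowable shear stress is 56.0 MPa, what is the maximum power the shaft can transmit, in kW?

J = πd⁴/32 = π(0.361)⁴/32 = 1.667×10^-3 m⁴.
T_max = τ_allow·J/r = 5.60×10^7 × 1.667×10^-3 / 0.180 = 517300 N·m.
ω = 2π·120/60 = 12.57 rad/s, so P_max = T_max·ω = 6.501×10^6 W.

6500 kW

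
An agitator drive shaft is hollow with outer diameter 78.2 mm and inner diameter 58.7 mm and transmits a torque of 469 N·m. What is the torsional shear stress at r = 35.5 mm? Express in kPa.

J = π(d_o⁴ − d_i⁴)/32 = π(0.0782⁴ − 0.0587⁴)/32 = 2.506×10^-6 m⁴.
Shear stress varies linearly with radius: τ = T·r/J = 469.0 × 0.0355 / 2.506×10^-6 = 6.645×10^6 Pa.

6640 kPa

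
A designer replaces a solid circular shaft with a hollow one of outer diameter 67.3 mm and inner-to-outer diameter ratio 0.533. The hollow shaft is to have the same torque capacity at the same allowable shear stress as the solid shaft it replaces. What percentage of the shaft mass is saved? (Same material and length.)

Equal τ_max and T ⇒ the solid shaft needs d_s³ = d_o³(1−k⁴), so d_s = 67.3·(1−0.533⁴)^(1/3) = 65.44 mm.
Area ratio A_h/A_s = d_o²(1−k²)/d_s² = (1−k²)/(1−k⁴)^(2/3) = 0.7572.
Mass saving = 1 − 0.7572 = 24.3 %.

24.3 %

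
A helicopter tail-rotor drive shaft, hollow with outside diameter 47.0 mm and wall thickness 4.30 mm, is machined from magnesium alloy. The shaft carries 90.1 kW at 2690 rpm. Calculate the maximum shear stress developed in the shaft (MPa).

28.3 MPa

ω = 2π·2690/60 = 281.7 rad/s, so T = P/ω = 90.1×10³ / 281.7 = 319.8 N·m.
J = π(d_o⁴ − d_i⁴)/32 = π(0.0470⁴ − 0.0384⁴)/32 = 2.656×10^-7 m⁴.
τ_max = T·r/J = 319.8 × 0.0235 / 2.656×10^-7 = 2.830×10^7 Pa.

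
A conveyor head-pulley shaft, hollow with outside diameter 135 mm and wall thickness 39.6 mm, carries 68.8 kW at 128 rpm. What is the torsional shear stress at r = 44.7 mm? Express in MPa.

ω = 2π·128/60 = 13.40 rad/s, so T = P/ω = 68.8×10³ / 13.40 = 5133 N·m.
J = π(d_o⁴ − d_i⁴)/32 = π(0.135⁴ − 0.0558⁴)/32 = 3.166×10^-5 m⁴.
Shear stress varies linearly with radius: τ = T·r/J = 5133 × 0.0447 / 3.166×10^-5 = 7.247×10^6 Pa.

7.25 MPa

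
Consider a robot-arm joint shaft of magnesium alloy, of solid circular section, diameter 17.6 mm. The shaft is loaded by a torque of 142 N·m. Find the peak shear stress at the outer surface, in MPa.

J = πd⁴/32 = π(0.0176)⁴/32 = 9.420×10^-9 m⁴.
τ_max = T·r/J = 142.0 × 0.00880 / 9.420×10^-9 = 1.327×10^8 Pa.

133 MPa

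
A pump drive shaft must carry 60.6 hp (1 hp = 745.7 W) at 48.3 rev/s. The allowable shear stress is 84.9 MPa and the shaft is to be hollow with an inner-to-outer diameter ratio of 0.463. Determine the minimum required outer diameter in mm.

21.1 mm

ω = 2π·48.3 = 303.5 rad/s, so T = P/ω = 60.6×745.7 / 303.5 = 148.9 N·m.
For a hollow shaft with d_i/d_o = 0.463: τ_max = 16T/(π d_o³ (1−k⁴)), so d_o = [16T/(π τ_allow (1−k⁴))]^(1/3) = [16·148.9/(π·8.49×10^7·0.9540)]^(1/3) = 0.02108 m.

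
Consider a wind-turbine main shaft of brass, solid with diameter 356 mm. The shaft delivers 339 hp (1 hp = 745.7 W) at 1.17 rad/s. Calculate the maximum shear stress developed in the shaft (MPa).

ω = 1.17 rad/s, so T = P/ω = 339×745.7 / 1.170 = 216100 N·m.
J = πd⁴/32 = π(0.356)⁴/32 = 1.577×10^-3 m⁴.
τ_max = T·r/J = 216100 × 0.178 / 1.577×10^-3 = 2.439×10^7 Pa.

24.4 MPa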